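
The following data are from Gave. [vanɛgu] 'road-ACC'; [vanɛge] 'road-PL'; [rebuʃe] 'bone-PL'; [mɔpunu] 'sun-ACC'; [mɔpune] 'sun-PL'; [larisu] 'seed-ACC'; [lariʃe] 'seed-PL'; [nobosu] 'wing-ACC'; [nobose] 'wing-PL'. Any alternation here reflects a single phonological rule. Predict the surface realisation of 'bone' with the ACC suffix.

[rebusu]

The stem for 'seed' ends in [s] in [larisu] but [ʃ] in [lariʃe].
The stem 'wing' ([nobosu], [nobose]) shows [s] unchanged in both environments, so [s] cannot be basic with [ʃ] derived before the PL suffix.
Therefore /ʃ/ is basic and [s] is derived by depalatalization (palato-alveolar /ʃ/ becomes [s] when no front vowel follows).
The one attested form of 'bone', [rebuʃe], shows underlying /rebuʃ/. Applying the same rule when no front vowel follows gives [rebusu].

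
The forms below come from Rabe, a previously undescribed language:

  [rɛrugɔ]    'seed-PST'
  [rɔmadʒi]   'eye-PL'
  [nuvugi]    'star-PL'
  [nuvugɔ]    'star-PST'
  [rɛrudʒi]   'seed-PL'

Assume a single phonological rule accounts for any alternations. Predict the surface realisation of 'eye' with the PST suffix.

The root 'seed' surfaces as [rɛrudʒi] and [rɛrugɔ], with a stem-final [dʒ] ~ [g] alternation.
But 'star' keeps [g] in both environments ([nuvugi], [nuvugɔ]), so there is no rule changing /g/ to [dʒ] before the PL suffix.
The alternation reflects depalatalization: palato-alveolar /dʒ/ becomes [g] when no front vowel follows. /dʒ/ is underlying.
The one attested form of 'eye', [rɔmadʒi], shows underlying /rɔmadʒ/. Applying the same rule when no front vowel follows gives [rɔmagɔ].

[rɔmagɔ]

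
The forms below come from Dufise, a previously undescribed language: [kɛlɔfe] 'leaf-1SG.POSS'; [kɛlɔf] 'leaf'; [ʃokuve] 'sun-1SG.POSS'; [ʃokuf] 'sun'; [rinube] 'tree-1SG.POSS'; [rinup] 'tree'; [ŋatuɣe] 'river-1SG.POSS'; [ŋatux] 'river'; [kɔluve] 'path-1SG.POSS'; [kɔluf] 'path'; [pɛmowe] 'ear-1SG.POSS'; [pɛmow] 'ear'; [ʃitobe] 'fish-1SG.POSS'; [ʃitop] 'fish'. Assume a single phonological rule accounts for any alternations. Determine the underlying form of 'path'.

/kɔluv/

The stem for 'path' ends in [v] in [kɔluve] but [f] in [kɔluf].
But 'leaf' keeps [f] in both environments ([kɛlɔfe], [kɛlɔf]), so there is no rule changing /f/ to [v] before the 1SG.POSS suffix.
The underlying segment must be /v/; voiced obstruents become voiceless word-finally, yielding [f] there.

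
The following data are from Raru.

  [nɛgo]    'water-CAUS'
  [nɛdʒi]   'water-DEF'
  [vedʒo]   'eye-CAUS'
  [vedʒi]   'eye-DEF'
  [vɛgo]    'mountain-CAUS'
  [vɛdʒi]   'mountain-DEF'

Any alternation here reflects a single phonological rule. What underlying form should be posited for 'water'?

/nɛg/

In [nɛgo] and [nɛdʒi] the final segment of 'water' alternates: [g] ~ [dʒ].
But 'eye' keeps [dʒ] in both environments ([vedʒo], [vedʒi]), so there is no rule changing /dʒ/ to [g] before the CAUS suffix.
Therefore /g/ is basic and [dʒ] is derived by palatalization before a front vowel (/g/ becomes palato-alveolar [dʒ] before a front vowel).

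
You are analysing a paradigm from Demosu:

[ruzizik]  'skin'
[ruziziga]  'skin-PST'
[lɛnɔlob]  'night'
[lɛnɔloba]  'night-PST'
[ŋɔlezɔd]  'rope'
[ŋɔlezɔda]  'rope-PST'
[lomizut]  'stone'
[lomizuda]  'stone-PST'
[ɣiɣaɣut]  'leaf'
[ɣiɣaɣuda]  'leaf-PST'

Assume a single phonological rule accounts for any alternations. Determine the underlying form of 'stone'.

The stem for 'stone' ends in [t] in [lomizut] but [d] in [lomizuda].
The stem 'rope' ([ŋɔlezɔd], [ŋɔlezɔda]) shows [d] unchanged in both environments, so [d] cannot be basic with [t] derived in isolation.
The underlying segment must be /t/; voiceless stops become voiced between vowels, yielding [d] there.
Hence 'stone' is /lomizut/ underlyingly.

/lomizut/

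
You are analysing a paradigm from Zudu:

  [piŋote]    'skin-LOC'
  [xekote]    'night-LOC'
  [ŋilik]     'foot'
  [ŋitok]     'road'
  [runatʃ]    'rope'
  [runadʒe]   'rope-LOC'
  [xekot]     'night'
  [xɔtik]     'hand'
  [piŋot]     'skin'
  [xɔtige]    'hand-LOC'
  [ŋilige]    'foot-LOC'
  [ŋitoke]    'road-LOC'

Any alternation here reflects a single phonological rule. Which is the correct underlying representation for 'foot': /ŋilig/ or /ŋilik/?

/ŋilig/

The stem for 'foot' ends in [g] in [ŋilige] but [k] in [ŋilik].
Compare 'road', with invariant [k] in [ŋitoke] and [ŋitok]: an analysis with underlying /k/ and a rule producing [g] before the LOC suffix would wrongly predict alternation here too.
Therefore /g/ is basic and [k] is derived by word-final obstruent devoicing (voiced obstruents become voiceless word-finally).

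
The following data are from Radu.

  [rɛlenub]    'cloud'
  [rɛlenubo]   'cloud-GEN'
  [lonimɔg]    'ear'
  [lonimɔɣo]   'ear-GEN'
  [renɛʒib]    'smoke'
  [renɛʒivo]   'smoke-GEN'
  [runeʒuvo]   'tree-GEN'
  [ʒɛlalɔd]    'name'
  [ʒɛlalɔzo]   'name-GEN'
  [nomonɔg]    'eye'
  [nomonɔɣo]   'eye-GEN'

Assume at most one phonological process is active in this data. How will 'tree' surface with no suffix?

[runeʒub]

The root 'smoke' surfaces as [renɛʒib] and [renɛʒivo], with a stem-final [b] ~ [v] alternation.
If /b/ were underlying and a rule turned it into [v] before the GEN suffix, 'cloud' would also alternate; but it has [b] in both [rɛlenub] and [rɛlenubo].
The underlying segment must be /v/; voiced fricatives become stops word-finally, yielding [b] there.
The one attested form of 'tree', [runeʒuvo], shows underlying /runeʒuv/. Applying the same rule word-finally gives [runeʒub].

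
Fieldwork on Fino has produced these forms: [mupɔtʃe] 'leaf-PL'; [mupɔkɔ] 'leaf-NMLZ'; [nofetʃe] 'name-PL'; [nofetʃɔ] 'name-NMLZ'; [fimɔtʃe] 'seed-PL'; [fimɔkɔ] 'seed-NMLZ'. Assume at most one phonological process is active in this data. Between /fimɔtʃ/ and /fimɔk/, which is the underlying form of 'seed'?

/fimɔk/

The root 'seed' surfaces as [fimɔtʃe] and [fimɔkɔ], with a stem-final [tʃ] ~ [k] alternation.
But 'name' keeps [tʃ] in both environments ([nofetʃe], [nofetʃɔ]), so there is no rule changing /tʃ/ to [k] before the NMLZ suffix.
The alternation reflects palatalization before a front vowel: /k/ becomes palato-alveolar [tʃ] before a front vowel. /k/ is underlying.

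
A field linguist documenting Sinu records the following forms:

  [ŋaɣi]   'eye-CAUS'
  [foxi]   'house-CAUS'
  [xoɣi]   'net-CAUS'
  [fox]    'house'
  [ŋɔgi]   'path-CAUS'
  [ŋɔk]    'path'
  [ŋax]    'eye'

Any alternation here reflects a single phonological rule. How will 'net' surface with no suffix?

[xox]

The stem for 'eye' ends in [ɣ] in [ŋaɣi] but [x] in [ŋax].
Compare 'house', with invariant [x] in [foxi] and [fox]: an analysis with underlying /x/ and a rule producing [ɣ] before the CAUS suffix would wrongly predict alternation here too.
The underlying segment must be /ɣ/; voiced obstruents become voiceless word-finally, yielding [x] there.
The one attested form of 'net', [xoɣi], shows underlying /xoɣ/. Applying the same rule word-finally gives [xox].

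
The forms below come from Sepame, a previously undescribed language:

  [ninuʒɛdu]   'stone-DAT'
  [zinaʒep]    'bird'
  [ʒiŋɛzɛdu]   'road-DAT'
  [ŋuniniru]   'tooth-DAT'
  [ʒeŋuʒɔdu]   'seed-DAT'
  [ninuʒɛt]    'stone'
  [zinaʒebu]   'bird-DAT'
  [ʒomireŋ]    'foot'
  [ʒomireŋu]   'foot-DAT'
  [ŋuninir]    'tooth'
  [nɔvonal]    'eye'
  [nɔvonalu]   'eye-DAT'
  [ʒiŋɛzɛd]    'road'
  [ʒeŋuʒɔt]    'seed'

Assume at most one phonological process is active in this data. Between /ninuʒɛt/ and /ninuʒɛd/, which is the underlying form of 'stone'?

/ninuʒɛt/

The root 'stone' surfaces as [ninuʒɛt] and [ninuʒɛdu], with a stem-final [t] ~ [d] alternation.
Compare 'road', with invariant [d] in [ʒiŋɛzɛd] and [ʒiŋɛzɛdu]: an analysis with underlying /d/ and a rule producing [t] in isolation would wrongly predict alternation here too.
So /t/ is underlying, and a rule of intervocalic voicing — voiceless stops become voiced between vowels — gives [d].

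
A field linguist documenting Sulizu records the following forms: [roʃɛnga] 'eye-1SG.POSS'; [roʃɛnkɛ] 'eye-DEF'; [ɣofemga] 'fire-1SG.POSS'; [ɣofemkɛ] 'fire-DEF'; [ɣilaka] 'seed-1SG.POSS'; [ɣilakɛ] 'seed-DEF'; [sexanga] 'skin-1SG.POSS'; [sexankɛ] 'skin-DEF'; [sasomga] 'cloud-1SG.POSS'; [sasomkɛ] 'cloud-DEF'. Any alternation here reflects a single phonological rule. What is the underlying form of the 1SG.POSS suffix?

/-ga/

The 1SG.POSS morpheme has two allomorphs, [-ga] and [-ka].
The DEF suffix, which begins with [k], is invariant after every stem; so [k] is not altered by any rule here.
The 1SG.POSS suffix is therefore /-ga/ underlyingly, with post-vocalic devoicing: voiced stops become voiceless after a vowel.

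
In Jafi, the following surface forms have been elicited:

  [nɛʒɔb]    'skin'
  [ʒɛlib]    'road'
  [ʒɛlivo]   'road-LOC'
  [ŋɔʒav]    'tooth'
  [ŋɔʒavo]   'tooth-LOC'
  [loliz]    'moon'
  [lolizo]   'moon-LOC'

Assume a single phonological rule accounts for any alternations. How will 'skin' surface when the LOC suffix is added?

[nɛʒɔvo]

'road' shows [b] ~ [v] at the end of the stem ([ʒɛlib] vs [ʒɛlivo]).
Compare 'tooth', with invariant [v] in [ŋɔʒav] and [ŋɔʒavo]: an analysis with underlying /v/ and a rule producing [b] in isolation would wrongly predict alternation here too.
Therefore /b/ is basic and [v] is derived by intervocalic spirantization (voiced stops become fricatives between vowels).
From [nɛʒɔb] the stem 'skin' is /nɛʒɔb/; between vowels this yields [nɛʒɔvo].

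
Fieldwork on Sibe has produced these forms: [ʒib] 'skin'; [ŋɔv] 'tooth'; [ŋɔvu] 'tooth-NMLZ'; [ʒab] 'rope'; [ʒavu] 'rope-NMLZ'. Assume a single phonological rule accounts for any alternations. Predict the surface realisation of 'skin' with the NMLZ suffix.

[ʒivu]

The stem for 'rope' ends in [b] in [ʒab] but [v] in [ʒavu].
But 'tooth' keeps [v] in both environments ([ŋɔv], [ŋɔvu]), so there is no rule changing /v/ to [b] in isolation.
Therefore /b/ is basic and [v] is derived by intervocalic spirantization (voiced stops become fricatives between vowels).
The one attested form of 'skin', [ʒib], shows underlying /ʒib/. Applying the same rule between vowels gives [ʒivu].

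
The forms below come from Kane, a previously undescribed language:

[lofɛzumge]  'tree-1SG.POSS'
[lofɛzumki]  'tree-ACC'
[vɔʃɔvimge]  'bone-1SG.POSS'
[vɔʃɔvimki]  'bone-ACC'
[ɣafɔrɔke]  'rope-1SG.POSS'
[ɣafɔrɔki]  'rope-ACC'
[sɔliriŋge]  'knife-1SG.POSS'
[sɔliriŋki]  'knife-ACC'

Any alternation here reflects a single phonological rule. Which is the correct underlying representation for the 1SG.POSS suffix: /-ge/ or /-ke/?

/-ge/

The 1SG.POSS morpheme has two allomorphs, [-ge] and [-ke].
The ACC suffix, which begins with [k], is invariant after every stem; so [k] is not altered by any rule here.
So the underlying form is /-ge/, and voiced stops become voiceless after a vowel.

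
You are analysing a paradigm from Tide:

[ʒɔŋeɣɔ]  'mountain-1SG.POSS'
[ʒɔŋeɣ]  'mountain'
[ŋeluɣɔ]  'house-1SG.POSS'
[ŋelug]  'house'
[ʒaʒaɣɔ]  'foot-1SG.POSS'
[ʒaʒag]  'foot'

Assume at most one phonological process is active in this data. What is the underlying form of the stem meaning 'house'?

/ŋelug/

'house' shows [ɣ] ~ [g] at the end of the stem ([ŋeluɣɔ] vs [ŋelug]).
But 'mountain' keeps [ɣ] in both environments ([ʒɔŋeɣɔ], [ʒɔŋeɣ]), so there is no rule changing /ɣ/ to [g] in isolation.
The alternation reflects intervocalic spirantization: voiced stops become fricatives between vowels. /g/ is underlying.
The underlying form of 'house' is therefore /ŋelug/.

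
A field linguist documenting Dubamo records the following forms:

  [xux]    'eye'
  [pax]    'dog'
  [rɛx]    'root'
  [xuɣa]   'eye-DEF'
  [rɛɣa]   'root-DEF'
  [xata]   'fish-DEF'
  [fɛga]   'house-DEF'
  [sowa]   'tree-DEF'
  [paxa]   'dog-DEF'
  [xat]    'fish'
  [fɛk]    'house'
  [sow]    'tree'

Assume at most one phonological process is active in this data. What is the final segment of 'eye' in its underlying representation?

In [xux] and [xuɣa] the final segment of 'eye' alternates: [x] ~ [ɣ].
If /x/ were underlying and a rule turned it into [ɣ] before the DEF suffix, 'dog' would also alternate; but it has [x] in both [pax] and [paxa].
Therefore /ɣ/ is basic and [x] is derived by word-final obstruent devoicing (voiced obstruents become voiceless word-finally).

/ɣ/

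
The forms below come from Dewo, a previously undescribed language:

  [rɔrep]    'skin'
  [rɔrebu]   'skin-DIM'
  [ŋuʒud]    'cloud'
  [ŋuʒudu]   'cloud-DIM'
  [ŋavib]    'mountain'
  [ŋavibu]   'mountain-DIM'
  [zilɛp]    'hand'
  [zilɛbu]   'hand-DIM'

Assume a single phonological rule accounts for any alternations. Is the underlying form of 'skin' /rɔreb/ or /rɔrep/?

/rɔrep/

'skin' shows [p] ~ [b] at the end of the stem ([rɔrep] vs [rɔrebu]).
If /b/ were underlying and a rule turned it into [p] in isolation, 'mountain' would also alternate; but it has [b] in both [ŋavib] and [ŋavibu].
Therefore /p/ is basic and [b] is derived by intervocalic voicing (voiceless stops become voiced between vowels).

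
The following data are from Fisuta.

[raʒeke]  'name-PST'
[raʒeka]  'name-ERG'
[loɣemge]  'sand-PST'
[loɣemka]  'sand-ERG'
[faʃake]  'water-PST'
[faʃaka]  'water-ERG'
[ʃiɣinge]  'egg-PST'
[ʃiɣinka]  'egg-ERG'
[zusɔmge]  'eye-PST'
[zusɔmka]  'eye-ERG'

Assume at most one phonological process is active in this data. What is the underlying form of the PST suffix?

The PST morpheme has two allomorphs, [-ge] and [-ke].
By contrast the ERG suffix keeps its initial [k] throughout — that segment must be underlying.
So the underlying form is /-ge/, and voiced stops become voiceless after a vowel.

/-ge/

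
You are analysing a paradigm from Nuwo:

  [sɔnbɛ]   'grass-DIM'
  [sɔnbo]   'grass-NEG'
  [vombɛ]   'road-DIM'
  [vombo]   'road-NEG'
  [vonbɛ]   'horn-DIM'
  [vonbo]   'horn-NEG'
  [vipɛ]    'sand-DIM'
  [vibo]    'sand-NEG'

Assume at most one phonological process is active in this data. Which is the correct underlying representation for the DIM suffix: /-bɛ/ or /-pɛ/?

The DIM suffix surfaces as [-bɛ] and [-pɛ], depending on the final segment of the stem.
The NEG suffix, which begins with [b], is invariant after every stem; so [b] is not altered by any rule here.
So the underlying form is /-pɛ/, and voiceless stops become voiced after a nasal.

/-pɛ/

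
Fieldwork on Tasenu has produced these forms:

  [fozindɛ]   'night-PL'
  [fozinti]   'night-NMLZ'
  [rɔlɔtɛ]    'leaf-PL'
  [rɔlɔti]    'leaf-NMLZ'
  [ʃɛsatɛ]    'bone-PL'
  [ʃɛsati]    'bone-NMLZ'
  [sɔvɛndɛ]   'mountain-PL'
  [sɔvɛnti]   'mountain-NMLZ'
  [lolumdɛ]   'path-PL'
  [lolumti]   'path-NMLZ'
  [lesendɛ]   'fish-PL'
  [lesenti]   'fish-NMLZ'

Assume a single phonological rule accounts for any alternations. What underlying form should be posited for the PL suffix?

The PL morpheme has two allomorphs, [-dɛ] and [-tɛ].
By contrast the NMLZ suffix keeps its initial [t] throughout — that segment must be underlying.
The PL suffix is therefore /-dɛ/ underlyingly, with post-vocalic devoicing: voiced stops become voiceless after a vowel.

/-dɛ/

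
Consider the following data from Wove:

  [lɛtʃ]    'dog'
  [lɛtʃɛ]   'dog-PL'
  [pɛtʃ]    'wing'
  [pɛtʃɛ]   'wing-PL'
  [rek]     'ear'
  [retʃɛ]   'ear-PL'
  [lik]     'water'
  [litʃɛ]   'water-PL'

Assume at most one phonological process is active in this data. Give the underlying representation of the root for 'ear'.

The root 'ear' surfaces as [rek] and [retʃɛ], with a stem-final [k] ~ [tʃ] alternation.
Compare 'wing', with invariant [tʃ] in [pɛtʃ] and [pɛtʃɛ]: an analysis with underlying /tʃ/ and a rule producing [k] in isolation would wrongly predict alternation here too.
The alternation reflects palatalization before a front vowel: /k/ becomes palato-alveolar [tʃ] before a front vowel. /k/ is underlying.
The underlying form of 'ear' is therefore /rek/.

/rek/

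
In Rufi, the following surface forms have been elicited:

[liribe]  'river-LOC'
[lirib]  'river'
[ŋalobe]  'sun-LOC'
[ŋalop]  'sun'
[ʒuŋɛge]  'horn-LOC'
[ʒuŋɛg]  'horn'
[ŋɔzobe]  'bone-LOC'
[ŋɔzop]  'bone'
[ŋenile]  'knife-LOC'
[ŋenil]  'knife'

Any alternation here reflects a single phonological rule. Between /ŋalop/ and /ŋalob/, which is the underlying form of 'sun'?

'sun' shows [b] ~ [p] at the end of the stem ([ŋalobe] vs [ŋalop]).
If /b/ were underlying and a rule turned it into [p] in isolation, 'river' would also alternate; but it has [b] in both [liribe] and [lirib].
The underlying segment must be /p/; voiceless stops become voiced between vowels, yielding [b] there.

/ŋalop/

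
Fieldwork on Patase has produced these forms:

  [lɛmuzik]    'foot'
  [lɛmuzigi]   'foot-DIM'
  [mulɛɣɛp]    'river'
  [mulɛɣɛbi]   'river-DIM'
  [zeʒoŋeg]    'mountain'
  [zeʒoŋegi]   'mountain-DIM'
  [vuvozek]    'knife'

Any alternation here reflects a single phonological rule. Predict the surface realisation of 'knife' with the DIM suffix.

'foot' shows [k] ~ [g] at the end of the stem ([lɛmuzik] vs [lɛmuzigi]).
If /g/ were underlying and a rule turned it into [k] in isolation, 'mountain' would also alternate; but it has [g] in both [zeʒoŋeg] and [zeʒoŋegi].
Therefore /k/ is basic and [g] is derived by intervocalic voicing (voiceless stops become voiced between vowels).
From [vuvozek] the stem 'knife' is /vuvozek/; between vowels this yields [vuvozegi].

[vuvozegi]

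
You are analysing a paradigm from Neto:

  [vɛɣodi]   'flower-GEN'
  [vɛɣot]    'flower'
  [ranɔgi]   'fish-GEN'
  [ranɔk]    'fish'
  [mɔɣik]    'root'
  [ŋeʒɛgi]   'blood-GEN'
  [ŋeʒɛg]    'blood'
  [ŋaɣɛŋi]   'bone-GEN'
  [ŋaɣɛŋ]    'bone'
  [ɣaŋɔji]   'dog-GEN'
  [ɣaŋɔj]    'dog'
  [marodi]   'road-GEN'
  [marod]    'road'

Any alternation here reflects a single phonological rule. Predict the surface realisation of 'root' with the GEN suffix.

The root 'fish' surfaces as [ranɔgi] and [ranɔk], with a stem-final [g] ~ [k] alternation.
But 'blood' keeps [g] in both environments ([ŋeʒɛgi], [ŋeʒɛg]), so there is no rule changing /g/ to [k] in isolation.
So /k/ is underlying, and a rule of intervocalic voicing — voiceless stops become voiced between vowels — gives [g].
From [mɔɣik] the stem 'root' is /mɔɣik/; between vowels this yields [mɔɣigi].

[mɔɣigi]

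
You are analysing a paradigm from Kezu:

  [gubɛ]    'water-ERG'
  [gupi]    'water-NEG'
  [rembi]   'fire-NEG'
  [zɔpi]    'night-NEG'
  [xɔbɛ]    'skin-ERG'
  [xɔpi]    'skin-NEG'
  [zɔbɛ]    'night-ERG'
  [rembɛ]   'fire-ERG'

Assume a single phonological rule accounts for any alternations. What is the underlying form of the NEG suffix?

The NEG suffix surfaces as [-bi] and [-pi], depending on the final segment of the stem.
The ERG suffix, which begins with [b], is invariant after every stem; so [b] is not altered by any rule here.
So the underlying form is /-pi/, and voiceless stops become voiced after a nasal.

/-pi/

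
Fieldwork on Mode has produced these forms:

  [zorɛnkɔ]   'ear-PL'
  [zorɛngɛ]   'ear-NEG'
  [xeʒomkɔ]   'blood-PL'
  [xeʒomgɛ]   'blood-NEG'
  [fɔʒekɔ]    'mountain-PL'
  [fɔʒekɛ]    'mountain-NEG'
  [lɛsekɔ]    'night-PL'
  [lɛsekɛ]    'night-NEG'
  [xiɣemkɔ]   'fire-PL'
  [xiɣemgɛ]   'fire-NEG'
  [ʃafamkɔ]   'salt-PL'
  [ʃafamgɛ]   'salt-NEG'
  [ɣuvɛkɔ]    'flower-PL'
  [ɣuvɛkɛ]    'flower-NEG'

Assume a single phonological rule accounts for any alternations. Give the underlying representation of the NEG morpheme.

The NEG suffix surfaces as [-gɛ] and [-kɛ], depending on the final segment of the stem.
The PL suffix, which begins with [k], is invariant after every stem; so [k] is not altered by any rule here.
So the underlying form is /-gɛ/, and voiced stops become voiceless after a vowel.

/-gɛ/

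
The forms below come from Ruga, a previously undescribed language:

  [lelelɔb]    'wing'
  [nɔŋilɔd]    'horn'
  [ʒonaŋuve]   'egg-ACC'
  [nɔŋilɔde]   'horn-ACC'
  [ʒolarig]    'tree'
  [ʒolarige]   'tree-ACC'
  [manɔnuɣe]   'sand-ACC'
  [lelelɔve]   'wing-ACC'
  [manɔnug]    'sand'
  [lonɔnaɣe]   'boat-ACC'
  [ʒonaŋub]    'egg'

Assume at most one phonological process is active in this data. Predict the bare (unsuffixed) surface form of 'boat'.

The root 'sand' surfaces as [manɔnug] and [manɔnuɣe], with a stem-final [g] ~ [ɣ] alternation.
But 'tree' keeps [g] in both environments ([ʒolarig], [ʒolarige]), so there is no rule changing /g/ to [ɣ] before the ACC suffix.
Therefore /ɣ/ is basic and [g] is derived by word-final hardening (voiced fricatives become stops word-finally).
From [lonɔnaɣe] the stem 'boat' is /lonɔnaɣ/; word-finally this yields [lonɔnag].

[lonɔnag]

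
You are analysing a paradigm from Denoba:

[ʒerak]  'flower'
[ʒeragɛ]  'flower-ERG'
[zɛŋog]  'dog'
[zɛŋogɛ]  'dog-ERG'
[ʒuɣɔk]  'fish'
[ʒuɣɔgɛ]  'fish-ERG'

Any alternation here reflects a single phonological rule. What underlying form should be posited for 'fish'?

/ʒuɣɔk/

'fish' shows [k] ~ [g] at the end of the stem ([ʒuɣɔk] vs [ʒuɣɔgɛ]).
But 'dog' keeps [g] in both environments ([zɛŋog], [zɛŋogɛ]), so there is no rule changing /g/ to [k] in isolation.
The underlying segment must be /k/; voiceless stops become voiced between vowels, yielding [g] there.
So 'fish' = /ʒuɣɔk/.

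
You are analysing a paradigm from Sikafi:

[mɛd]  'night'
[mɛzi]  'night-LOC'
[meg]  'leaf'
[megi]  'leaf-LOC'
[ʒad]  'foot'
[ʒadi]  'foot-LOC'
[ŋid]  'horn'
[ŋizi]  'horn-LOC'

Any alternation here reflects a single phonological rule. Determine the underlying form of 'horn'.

'horn' shows [d] ~ [z] at the end of the stem ([ŋid] vs [ŋizi]).
The stem 'foot' ([ʒad], [ʒadi]) shows [d] unchanged in both environments, so [d] cannot be basic with [z] derived before the LOC suffix.
The alternation reflects word-final hardening: voiced fricatives become stops word-finally. /z/ is underlying.

/ŋiz/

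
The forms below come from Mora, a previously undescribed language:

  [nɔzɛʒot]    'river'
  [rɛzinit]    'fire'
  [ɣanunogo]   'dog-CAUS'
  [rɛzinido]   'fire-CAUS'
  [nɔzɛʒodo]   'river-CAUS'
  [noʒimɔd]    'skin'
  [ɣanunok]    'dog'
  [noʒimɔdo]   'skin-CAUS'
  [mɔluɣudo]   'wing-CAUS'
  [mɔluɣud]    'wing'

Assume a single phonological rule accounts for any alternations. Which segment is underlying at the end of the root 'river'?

/t/

'river' shows [d] ~ [t] at the end of the stem ([nɔzɛʒodo] vs [nɔzɛʒot]).
The stem 'skin' ([noʒimɔdo], [noʒimɔd]) shows [d] unchanged in both environments, so [d] cannot be basic with [t] derived in isolation.
Therefore /t/ is basic and [d] is derived by intervocalic voicing (voiceless stops become voiced between vowels).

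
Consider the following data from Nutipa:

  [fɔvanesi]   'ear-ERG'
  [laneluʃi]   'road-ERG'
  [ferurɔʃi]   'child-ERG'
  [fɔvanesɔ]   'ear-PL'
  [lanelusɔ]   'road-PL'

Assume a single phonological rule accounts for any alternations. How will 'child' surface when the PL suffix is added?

[ferurɔsɔ]

The root 'road' surfaces as [lanelusɔ] and [laneluʃi], with a stem-final [s] ~ [ʃ] alternation.
If /s/ were underlying and a rule turned it into [ʃ] before the ERG suffix, 'ear' would also alternate; but it has [s] in both [fɔvanesɔ] and [fɔvanesi].
The alternation reflects depalatalization: palato-alveolar /ʃ/ becomes [s] when no front vowel follows. /ʃ/ is underlying.
From [ferurɔʃi] the stem 'child' is /ferurɔʃ/; when no front vowel follows this yields [ferurɔsɔ].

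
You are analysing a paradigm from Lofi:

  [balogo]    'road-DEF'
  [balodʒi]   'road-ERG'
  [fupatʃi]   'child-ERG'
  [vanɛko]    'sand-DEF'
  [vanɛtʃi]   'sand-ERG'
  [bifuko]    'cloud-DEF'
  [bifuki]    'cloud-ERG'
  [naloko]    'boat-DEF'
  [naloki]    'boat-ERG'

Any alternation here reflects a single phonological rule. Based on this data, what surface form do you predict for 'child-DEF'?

[fupako]

The stem for 'sand' ends in [k] in [vanɛko] but [tʃ] in [vanɛtʃi].
But 'cloud' keeps [k] in both environments ([bifuko], [bifuki]), so there is no rule changing /k/ to [tʃ] before the ERG suffix.
Therefore /tʃ/ is basic and [k] is derived by depalatalization (palato-alveolar /tʃ/ and /dʒ/ become [k] and [g] when no front vowel follows).
From [fupatʃi] the stem 'child' is /fupatʃ/; when no front vowel follows this yields [fupako].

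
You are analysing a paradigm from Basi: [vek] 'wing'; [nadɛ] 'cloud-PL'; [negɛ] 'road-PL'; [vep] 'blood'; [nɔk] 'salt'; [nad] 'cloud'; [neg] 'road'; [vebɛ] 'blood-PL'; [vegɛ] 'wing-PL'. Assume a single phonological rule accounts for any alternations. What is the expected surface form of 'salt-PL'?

'wing' shows [g] ~ [k] at the end of the stem ([vegɛ] vs [vek]).
If /g/ were underlying and a rule turned it into [k] in isolation, 'road' would also alternate; but it has [g] in both [negɛ] and [neg].
Therefore /k/ is basic and [g] is derived by intervocalic voicing (voiceless stops become voiced between vowels).
The one attested form of 'salt', [nɔk], shows underlying /nɔk/. Applying the same rule between vowels gives [nɔgɛ].

[nɔgɛ]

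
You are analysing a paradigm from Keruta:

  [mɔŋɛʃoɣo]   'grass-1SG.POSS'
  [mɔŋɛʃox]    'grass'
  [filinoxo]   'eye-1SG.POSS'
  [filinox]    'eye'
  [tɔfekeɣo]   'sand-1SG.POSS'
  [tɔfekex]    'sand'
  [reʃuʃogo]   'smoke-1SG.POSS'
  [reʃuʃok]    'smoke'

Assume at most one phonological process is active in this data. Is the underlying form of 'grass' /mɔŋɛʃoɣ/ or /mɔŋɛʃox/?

/mɔŋɛʃoɣ/

In [mɔŋɛʃoɣo] and [mɔŋɛʃox] the final segment of 'grass' alternates: [ɣ] ~ [x].
But 'eye' keeps [x] in both environments ([filinoxo], [filinox]), so there is no rule changing /x/ to [ɣ] before the 1SG.POSS suffix.
The underlying segment must be /ɣ/; voiced obstruents become voiceless word-finally, yielding [x] there.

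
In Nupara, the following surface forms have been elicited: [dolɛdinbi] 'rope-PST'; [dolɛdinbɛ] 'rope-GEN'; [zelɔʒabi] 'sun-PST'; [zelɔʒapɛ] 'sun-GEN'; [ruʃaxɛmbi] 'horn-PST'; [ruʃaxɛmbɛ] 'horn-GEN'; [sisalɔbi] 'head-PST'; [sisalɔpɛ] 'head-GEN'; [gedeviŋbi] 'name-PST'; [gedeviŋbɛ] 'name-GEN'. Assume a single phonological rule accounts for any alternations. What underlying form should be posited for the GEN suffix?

/-pɛ/

The GEN suffix surfaces as [-bɛ] and [-pɛ], depending on the final segment of the stem.
The PST suffix, which begins with [b], is invariant after every stem; so [b] is not altered by any rule here.
The GEN suffix is therefore /-pɛ/ underlyingly, with post-nasal voicing: voiceless stops become voiced after a nasal.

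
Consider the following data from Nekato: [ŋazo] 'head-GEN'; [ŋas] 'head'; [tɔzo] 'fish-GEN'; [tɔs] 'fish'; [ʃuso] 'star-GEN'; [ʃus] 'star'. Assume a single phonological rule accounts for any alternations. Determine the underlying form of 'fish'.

/tɔz/

The stem for 'fish' ends in [z] in [tɔzo] but [s] in [tɔs].
If /s/ were underlying and a rule turned it into [z] before the GEN suffix, 'star' would also alternate; but it has [s] in both [ʃuso] and [ʃus].
The alternation reflects word-final obstruent devoicing: voiced obstruents become voiceless word-finally. /z/ is underlying.
So 'fish' = /tɔz/.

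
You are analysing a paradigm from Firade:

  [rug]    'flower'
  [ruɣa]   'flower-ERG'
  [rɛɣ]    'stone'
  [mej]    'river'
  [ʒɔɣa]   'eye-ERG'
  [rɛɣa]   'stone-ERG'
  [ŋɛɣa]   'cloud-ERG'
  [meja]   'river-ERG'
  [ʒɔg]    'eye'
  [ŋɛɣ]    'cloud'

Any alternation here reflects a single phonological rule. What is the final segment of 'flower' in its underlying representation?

/g/

'flower' shows [ɣ] ~ [g] at the end of the stem ([ruɣa] vs [rug]).
Compare 'stone', with invariant [ɣ] in [rɛɣa] and [rɛɣ]: an analysis with underlying /ɣ/ and a rule producing [g] in isolation would wrongly predict alternation here too.
Therefore /g/ is basic and [ɣ] is derived by intervocalic spirantization (voiced stops become fricatives between vowels).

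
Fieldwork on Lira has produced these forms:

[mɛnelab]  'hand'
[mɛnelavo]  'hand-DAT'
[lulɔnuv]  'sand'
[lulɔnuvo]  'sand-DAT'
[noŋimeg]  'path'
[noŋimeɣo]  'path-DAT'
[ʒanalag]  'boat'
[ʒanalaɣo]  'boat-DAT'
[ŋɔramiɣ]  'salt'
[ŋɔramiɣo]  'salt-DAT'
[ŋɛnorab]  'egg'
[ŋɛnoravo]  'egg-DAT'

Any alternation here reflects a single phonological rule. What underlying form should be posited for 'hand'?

/mɛnelab/

'hand' shows [b] ~ [v] at the end of the stem ([mɛnelab] vs [mɛnelavo]).
But 'sand' keeps [v] in both environments ([lulɔnuv], [lulɔnuvo]), so there is no rule changing /v/ to [b] in isolation.
The alternation reflects intervocalic spirantization: voiced stops become fricatives between vowels. /b/ is underlying.
The underlying form of 'hand' is therefore /mɛnelab/.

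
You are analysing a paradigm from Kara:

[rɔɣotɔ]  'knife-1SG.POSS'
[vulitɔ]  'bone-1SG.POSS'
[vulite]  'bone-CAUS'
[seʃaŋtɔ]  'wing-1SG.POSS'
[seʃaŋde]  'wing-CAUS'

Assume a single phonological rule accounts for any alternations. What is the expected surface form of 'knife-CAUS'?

The CAUS morpheme has two allomorphs, [-de] and [-te].
By contrast the 1SG.POSS suffix keeps its initial [t] throughout — that segment must be underlying.
The CAUS suffix is therefore /-de/ underlyingly, with post-vocalic devoicing: voiced stops become voiceless after a vowel.
After 'knife', which ends in a vowel, the suffix surfaces as [-te], giving [rɔɣote].

[rɔɣote]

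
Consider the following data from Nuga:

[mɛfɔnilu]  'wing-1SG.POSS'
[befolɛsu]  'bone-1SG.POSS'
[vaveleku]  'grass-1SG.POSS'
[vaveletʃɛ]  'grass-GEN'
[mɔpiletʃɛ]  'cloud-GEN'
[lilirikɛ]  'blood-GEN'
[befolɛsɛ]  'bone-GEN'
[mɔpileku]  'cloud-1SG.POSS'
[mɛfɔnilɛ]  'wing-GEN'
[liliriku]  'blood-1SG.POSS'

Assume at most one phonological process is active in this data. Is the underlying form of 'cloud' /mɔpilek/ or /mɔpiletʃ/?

In [mɔpiletʃɛ] and [mɔpileku] the final segment of 'cloud' alternates: [tʃ] ~ [k].
The stem 'blood' ([lilirikɛ], [liliriku]) shows [k] unchanged in both environments, so [k] cannot be basic with [tʃ] derived before the GEN suffix.
The alternation reflects depalatalization: palato-alveolar /tʃ/ becomes [k] when no front vowel follows. /tʃ/ is underlying.

/mɔpiletʃ/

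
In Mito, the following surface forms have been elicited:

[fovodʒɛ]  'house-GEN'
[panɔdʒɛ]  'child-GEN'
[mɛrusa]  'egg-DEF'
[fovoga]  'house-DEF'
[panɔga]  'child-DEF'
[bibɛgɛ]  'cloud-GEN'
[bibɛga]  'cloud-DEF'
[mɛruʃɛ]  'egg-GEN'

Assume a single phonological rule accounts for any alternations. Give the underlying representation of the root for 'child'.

/panɔdʒ/

'child' shows [dʒ] ~ [g] at the end of the stem ([panɔdʒɛ] vs [panɔga]).
But 'cloud' keeps [g] in both environments ([bibɛgɛ], [bibɛga]), so there is no rule changing /g/ to [dʒ] before the GEN suffix.
Therefore /dʒ/ is basic and [g] is derived by depalatalization (palato-alveolar /dʒ/ and /ʃ/ become [g] and [s] when no front vowel follows).
So 'child' = /panɔdʒ/.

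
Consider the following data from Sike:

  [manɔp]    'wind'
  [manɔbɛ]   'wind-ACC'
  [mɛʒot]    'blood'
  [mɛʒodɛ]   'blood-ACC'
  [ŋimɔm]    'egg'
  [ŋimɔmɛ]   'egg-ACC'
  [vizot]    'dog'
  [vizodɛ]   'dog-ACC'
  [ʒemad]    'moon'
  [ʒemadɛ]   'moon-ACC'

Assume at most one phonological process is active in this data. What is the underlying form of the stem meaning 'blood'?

/mɛʒot/

The root 'blood' surfaces as [mɛʒot] and [mɛʒodɛ], with a stem-final [t] ~ [d] alternation.
If /d/ were underlying and a rule turned it into [t] in isolation, 'moon' would also alternate; but it has [d] in both [ʒemad] and [ʒemadɛ].
Therefore /t/ is basic and [d] is derived by intervocalic voicing (voiceless stops become voiced between vowels).
Hence 'blood' is /mɛʒot/ underlyingly.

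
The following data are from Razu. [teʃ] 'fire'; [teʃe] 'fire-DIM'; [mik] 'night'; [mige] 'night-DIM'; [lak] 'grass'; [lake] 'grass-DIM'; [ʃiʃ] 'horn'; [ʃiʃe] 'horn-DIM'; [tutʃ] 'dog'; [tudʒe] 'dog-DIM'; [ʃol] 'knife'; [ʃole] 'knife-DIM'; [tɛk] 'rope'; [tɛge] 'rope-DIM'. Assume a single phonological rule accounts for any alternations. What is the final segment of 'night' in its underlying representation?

/g/

'night' shows [k] ~ [g] at the end of the stem ([mik] vs [mige]).
Compare 'grass', with invariant [k] in [lak] and [lake]: an analysis with underlying /k/ and a rule producing [g] before the DIM suffix would wrongly predict alternation here too.
The underlying segment must be /g/; voiced obstruents become voiceless word-finally, yielding [k] there.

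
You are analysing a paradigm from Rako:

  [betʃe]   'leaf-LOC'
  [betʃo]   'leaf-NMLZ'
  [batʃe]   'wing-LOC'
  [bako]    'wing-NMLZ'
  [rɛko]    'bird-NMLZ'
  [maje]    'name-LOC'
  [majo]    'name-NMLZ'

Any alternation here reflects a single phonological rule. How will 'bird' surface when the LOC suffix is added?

The stem for 'wing' ends in [tʃ] in [batʃe] but [k] in [bako].
If /tʃ/ were underlying and a rule turned it into [k] before the NMLZ suffix, 'leaf' would also alternate; but it has [tʃ] in both [betʃe] and [betʃo].
Therefore /k/ is basic and [tʃ] is derived by palatalization before a front vowel (/k/ becomes palato-alveolar [tʃ] before a front vowel).
From [rɛko] the stem 'bird' is /rɛk/; before a front vowel this yields [rɛtʃe].

[rɛtʃe]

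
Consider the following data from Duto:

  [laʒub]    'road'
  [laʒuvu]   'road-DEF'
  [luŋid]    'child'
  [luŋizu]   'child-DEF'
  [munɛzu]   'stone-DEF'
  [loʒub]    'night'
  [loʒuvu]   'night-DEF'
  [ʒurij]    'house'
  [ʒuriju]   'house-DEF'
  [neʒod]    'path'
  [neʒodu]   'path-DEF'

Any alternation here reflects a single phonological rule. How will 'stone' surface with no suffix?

'child' shows [d] ~ [z] at the end of the stem ([luŋid] vs [luŋizu]).
If /d/ were underlying and a rule turned it into [z] before the DEF suffix, 'path' would also alternate; but it has [d] in both [neʒod] and [neʒodu].
Therefore /z/ is basic and [d] is derived by word-final hardening (voiced fricatives become stops word-finally).
From [munɛzu] the stem 'stone' is /munɛz/; word-finally this yields [munɛd].

[munɛd]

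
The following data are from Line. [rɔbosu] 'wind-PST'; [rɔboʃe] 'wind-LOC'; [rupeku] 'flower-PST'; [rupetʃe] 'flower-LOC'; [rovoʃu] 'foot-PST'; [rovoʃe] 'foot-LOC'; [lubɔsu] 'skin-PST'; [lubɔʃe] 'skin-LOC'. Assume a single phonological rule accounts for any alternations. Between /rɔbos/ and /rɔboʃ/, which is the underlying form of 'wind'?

'wind' shows [s] ~ [ʃ] at the end of the stem ([rɔbosu] vs [rɔboʃe]).
But 'foot' keeps [ʃ] in both environments ([rovoʃu], [rovoʃe]), so there is no rule changing /ʃ/ to [s] before the PST suffix.
Therefore /s/ is basic and [ʃ] is derived by palatalization before a front vowel (/k/ and /s/ become palato-alveolar [tʃ] and [ʃ] before a front vowel).

/rɔbos/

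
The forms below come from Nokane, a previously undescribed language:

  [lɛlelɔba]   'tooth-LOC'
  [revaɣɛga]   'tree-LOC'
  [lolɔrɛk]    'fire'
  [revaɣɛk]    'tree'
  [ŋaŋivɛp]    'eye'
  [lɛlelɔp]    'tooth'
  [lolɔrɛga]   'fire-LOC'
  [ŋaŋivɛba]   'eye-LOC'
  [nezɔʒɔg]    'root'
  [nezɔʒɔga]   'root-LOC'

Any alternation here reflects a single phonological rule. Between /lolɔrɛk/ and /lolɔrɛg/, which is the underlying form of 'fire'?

'fire' shows [k] ~ [g] at the end of the stem ([lolɔrɛk] vs [lolɔrɛga]).
If /g/ were underlying and a rule turned it into [k] in isolation, 'root' would also alternate; but it has [g] in both [nezɔʒɔg] and [nezɔʒɔga].
Therefore /k/ is basic and [g] is derived by intervocalic voicing (voiceless stops become voiced between vowels).

/lolɔrɛk/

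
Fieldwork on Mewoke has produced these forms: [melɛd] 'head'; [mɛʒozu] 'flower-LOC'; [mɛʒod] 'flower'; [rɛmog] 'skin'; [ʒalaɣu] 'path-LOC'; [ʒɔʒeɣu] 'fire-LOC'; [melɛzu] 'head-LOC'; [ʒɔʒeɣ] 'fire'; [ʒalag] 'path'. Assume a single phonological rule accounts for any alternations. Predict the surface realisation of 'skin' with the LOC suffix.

[rɛmoɣu]

The stem for 'path' ends in [g] in [ʒalag] but [ɣ] in [ʒalaɣu].
The stem 'fire' ([ʒɔʒeɣ], [ʒɔʒeɣu]) shows [ɣ] unchanged in both environments, so [ɣ] cannot be basic with [g] derived in isolation.
The alternation reflects intervocalic spirantization: voiced stops become fricatives between vowels. /g/ is underlying.
From [rɛmog] the stem 'skin' is /rɛmog/; between vowels this yields [rɛmoɣu].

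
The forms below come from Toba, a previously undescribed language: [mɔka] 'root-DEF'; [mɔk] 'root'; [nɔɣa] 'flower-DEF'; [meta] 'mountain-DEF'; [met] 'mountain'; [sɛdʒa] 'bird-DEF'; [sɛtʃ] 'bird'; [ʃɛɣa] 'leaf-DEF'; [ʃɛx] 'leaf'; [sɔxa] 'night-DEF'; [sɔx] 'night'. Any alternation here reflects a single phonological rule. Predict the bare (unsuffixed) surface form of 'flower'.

[nɔx]

The stem for 'leaf' ends in [ɣ] in [ʃɛɣa] but [x] in [ʃɛx].
But 'night' keeps [x] in both environments ([sɔxa], [sɔx]), so there is no rule changing /x/ to [ɣ] before the DEF suffix.
The alternation reflects word-final obstruent devoicing: voiced obstruents become voiceless word-finally. /ɣ/ is underlying.
From [nɔɣa] the stem 'flower' is /nɔɣ/; word-finally this yields [nɔx].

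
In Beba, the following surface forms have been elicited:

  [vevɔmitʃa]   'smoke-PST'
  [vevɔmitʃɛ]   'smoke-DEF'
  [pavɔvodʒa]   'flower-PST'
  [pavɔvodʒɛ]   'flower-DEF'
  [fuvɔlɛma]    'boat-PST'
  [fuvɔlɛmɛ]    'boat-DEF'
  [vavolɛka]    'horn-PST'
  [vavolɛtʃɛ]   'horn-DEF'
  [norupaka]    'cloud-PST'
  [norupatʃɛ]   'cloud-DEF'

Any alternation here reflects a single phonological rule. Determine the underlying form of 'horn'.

/vavolɛk/

The root 'horn' surfaces as [vavolɛka] and [vavolɛtʃɛ], with a stem-final [k] ~ [tʃ] alternation.
If /tʃ/ were underlying and a rule turned it into [k] before the PST suffix, 'smoke' would also alternate; but it has [tʃ] in both [vevɔmitʃa] and [vevɔmitʃɛ].
The alternation reflects palatalization before a front vowel: /k/ becomes palato-alveolar [tʃ] before a front vowel. /k/ is underlying.
So 'horn' = /vavolɛk/.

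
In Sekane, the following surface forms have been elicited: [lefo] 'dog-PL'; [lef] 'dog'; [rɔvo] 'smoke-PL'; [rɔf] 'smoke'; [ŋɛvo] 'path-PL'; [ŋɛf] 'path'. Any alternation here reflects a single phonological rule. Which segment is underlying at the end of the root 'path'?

/v/

In [ŋɛvo] and [ŋɛf] the final segment of 'path' alternates: [v] ~ [f].
If /f/ were underlying and a rule turned it into [v] before the PL suffix, 'dog' would also alternate; but it has [f] in both [lefo] and [lef].
The alternation reflects word-final obstruent devoicing: voiced obstruents become voiceless word-finally. /v/ is underlying.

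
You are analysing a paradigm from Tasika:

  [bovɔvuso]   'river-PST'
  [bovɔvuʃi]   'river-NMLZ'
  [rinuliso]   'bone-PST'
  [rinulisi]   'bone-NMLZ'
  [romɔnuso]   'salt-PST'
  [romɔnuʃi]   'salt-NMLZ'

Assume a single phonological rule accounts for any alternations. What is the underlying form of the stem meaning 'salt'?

The stem for 'salt' ends in [s] in [romɔnuso] but [ʃ] in [romɔnuʃi].
But 'bone' keeps [s] in both environments ([rinuliso], [rinulisi]), so there is no rule changing /s/ to [ʃ] before the NMLZ suffix.
The underlying segment must be /ʃ/; palato-alveolar /ʃ/ becomes [s] when no front vowel follows, yielding [s] there.

/romɔnuʃ/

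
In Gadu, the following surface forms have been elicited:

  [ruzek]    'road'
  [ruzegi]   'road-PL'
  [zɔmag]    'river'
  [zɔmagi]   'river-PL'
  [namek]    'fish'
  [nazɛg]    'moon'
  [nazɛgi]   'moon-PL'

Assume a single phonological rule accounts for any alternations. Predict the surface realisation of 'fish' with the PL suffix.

[namegi]

'road' shows [k] ~ [g] at the end of the stem ([ruzek] vs [ruzegi]).
But 'moon' keeps [g] in both environments ([nazɛg], [nazɛgi]), so there is no rule changing /g/ to [k] in isolation.
The underlying segment must be /k/; voiceless stops become voiced between vowels, yielding [g] there.
The one attested form of 'fish', [namek], shows underlying /namek/. Applying the same rule between vowels gives [namegi].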